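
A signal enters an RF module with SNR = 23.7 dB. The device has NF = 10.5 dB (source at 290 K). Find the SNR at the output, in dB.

By definition F = SNR_in/SNR_out, so in dB: SNR_out = SNR_in − NF
SNR_out = 23.7 − 10.5 = 13.2 dB

13.2 dB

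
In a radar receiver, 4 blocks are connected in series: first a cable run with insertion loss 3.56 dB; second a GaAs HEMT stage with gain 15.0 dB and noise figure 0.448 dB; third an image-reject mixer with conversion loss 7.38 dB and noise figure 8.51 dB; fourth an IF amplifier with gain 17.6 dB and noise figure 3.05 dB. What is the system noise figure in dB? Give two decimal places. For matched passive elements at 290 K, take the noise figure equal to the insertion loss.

Convert to linear (a loss of L dB is a gain of −L dB): F_i = 10^(NF_i/10), G_i = 10^(G_i,dB/10)
  Stage 1: F_1 = 10^(3.56/10) = 2.270, G_1 = 10^(−3.56/10) = 0.4406
  Stage 2: F_2 = 10^(0.448/10) = 1.109, G_2 = 10^(15.0/10) = 31.62
  Stage 3: F_3 = 10^(8.51/10) = 7.096, G_3 = 10^(−7.38/10) = 0.1828
  Stage 4: F_4 = 10^(3.05/10) = 2.018, G_4 = 10^(17.6/10) = 57.54
Friis cascade:
  F = 2.270 + (1.109 − 1)/0.4406 + (7.096 − 1)/13.93 + (2.018 − 1)/2.547 = 3.354
NF = 10 log₁₀(3.354) = 5.26 dB

5.26 dB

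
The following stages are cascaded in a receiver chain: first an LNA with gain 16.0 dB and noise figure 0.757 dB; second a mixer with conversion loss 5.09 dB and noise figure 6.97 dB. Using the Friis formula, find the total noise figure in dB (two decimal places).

1.11 dB

Convert to linear (a loss of L dB is a gain of −L dB): F_i = 10^(NF_i/10), G_i = 10^(G_i,dB/10)
  Stage 1: F_1 = 10^(0.757/10) = 1.190, G_1 = 10^(16.0/10) = 39.81
  Stage 2: F_2 = 10^(6.97/10) = 4.977, G_2 = 10^(−5.09/10) = 0.3097
Friis cascade:
  F = 1.190 + (4.977 − 1)/39.81 = 1.290
NF = 10 log₁₀(1.290) = 1.11 dB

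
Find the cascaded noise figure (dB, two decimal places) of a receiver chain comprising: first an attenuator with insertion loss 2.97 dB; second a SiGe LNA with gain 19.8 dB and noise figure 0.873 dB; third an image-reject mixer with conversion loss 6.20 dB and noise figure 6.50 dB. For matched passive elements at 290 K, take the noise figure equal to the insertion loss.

3.97 dB

Convert to linear (a loss of L dB is a gain of −L dB): F_i = 10^(NF_i/10), G_i = 10^(G_i,dB/10)
  Stage 1: F_1 = 10^(2.97/10) = 1.982, G_1 = 10^(−2.97/10) = 0.5047
  Stage 2: F_2 = 10^(0.873/10) = 1.223, G_2 = 10^(19.8/10) = 95.50
  Stage 3: F_3 = 10^(6.50/10) = 4.467, G_3 = 10^(−6.20/10) = 0.2399
Friis cascade:
  F = 1.982 + (1.223 − 1)/0.5047 + (4.467 − 1)/48.19 = 2.495
NF = 10 log₁₀(2.495) = 3.97 dB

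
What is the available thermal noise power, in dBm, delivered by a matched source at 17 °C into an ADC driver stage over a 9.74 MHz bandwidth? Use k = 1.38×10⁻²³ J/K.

T = 17 °C + 273.15 = 290.15 K
P_n = kTB = 1.38×10⁻²³ × 290.15 × 9.74×10⁶ = 3.90×10⁻¹⁴ W
In dBm: 10 log₁₀(3.90×10⁻¹⁴ / 10⁻³) = −104.1 dBm

−104.1 dBm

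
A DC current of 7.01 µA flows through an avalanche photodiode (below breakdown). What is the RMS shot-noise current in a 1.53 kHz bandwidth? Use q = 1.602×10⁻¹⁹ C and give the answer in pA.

58.6 pA

I_n = √(2qI·B)
2qI·B = 2 × 1.602×10⁻¹⁹ × 7.01×10⁻⁶ × 1.53×10³ = 3.44×10⁻²¹ A²
I_n = √(3.44×10⁻²¹) = 5.86×10⁻¹¹ A = 58.6 pA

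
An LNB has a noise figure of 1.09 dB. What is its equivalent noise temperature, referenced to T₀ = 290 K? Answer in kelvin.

F = 10^(1.09/10) = 1.28529
T_e = (F − 1)·T₀ = (1.28529 − 1) × 290 = 82.7 K

82.7 K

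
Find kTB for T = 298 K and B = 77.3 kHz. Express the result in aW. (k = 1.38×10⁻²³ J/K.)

P_n = kTB = 1.38×10⁻²³ × 298 × 7.73×10⁴ = 3.18×10⁻¹⁶ W = 318 aW

318 aW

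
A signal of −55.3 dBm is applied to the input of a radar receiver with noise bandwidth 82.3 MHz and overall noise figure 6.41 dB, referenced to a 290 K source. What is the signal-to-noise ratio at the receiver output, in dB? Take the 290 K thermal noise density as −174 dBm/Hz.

33.1 dB

Noise floor: N = −174 + 10 log₁₀(B) + NF
10 log₁₀(8.23×10⁷) = 79.15 dB
N = −174 + 79.15 + 6.41 = −88.44 dBm
SNR = P_sig − N = −55.3 − (−88.44) = 33.14 dB → 33.1 dB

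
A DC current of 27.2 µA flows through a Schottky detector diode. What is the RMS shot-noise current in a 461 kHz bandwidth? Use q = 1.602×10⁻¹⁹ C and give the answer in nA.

2.00 nA

I_n = √(2qI·B)
2qI·B = 2 × 1.602×10⁻¹⁹ × 2.72×10⁻⁵ × 4.61×10⁵ = 4.02×10⁻¹⁸ A²
I_n = √(4.02×10⁻¹⁸) = 2.00×10⁻⁹ A = 2.00 nA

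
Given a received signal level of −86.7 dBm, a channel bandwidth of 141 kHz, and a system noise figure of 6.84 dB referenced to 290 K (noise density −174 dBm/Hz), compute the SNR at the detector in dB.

Noise floor: N = −174 + 10 log₁₀(B) + NF
10 log₁₀(1.41×10⁵) = 51.49 dB
N = −174 + 51.49 + 6.84 = −115.67 dBm
SNR = P_sig − N = −86.7 − (−115.67) = 28.97 dB → 29.0 dB

29.0 dB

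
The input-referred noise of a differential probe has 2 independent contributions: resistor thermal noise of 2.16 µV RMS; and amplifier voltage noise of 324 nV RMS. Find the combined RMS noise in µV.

2.18 µV

Uncorrelated sources add in power (mean-square): V_tot = √(ΣV_i²)
V_tot = √[(2.16×10⁻⁶)² + (3.24×10⁻⁷)²] = 2.18×10⁻⁶ V = 2.18 µV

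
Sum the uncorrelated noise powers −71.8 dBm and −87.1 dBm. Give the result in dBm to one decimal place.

−71.7 dBm

Convert to linear, add, convert back:
P₁ = 6.61×10⁻¹¹ W, P₂ = 1.95×10⁻¹² W
P_tot = 6.80×10⁻¹¹ W → 10 log₁₀(P_tot / 10⁻³) = −71.7 dBm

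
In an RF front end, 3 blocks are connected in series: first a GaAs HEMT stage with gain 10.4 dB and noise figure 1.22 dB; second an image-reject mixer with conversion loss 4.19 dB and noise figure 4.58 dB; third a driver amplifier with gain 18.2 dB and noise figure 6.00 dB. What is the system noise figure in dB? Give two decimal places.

3.44 dB

Convert to linear (a loss of L dB is a gain of −L dB): F_i = 10^(NF_i/10), G_i = 10^(G_i,dB/10)
  Stage 1: F_1 = 10^(1.22/10) = 1.324, G_1 = 10^(10.4/10) = 10.96
  Stage 2: F_2 = 10^(4.58/10) = 2.871, G_2 = 10^(−4.19/10) = 0.3811
  Stage 3: F_3 = 10^(6.00/10) = 3.981, G_3 = 10^(18.2/10) = 66.07
Friis cascade:
  F = 1.324 + (2.871 − 1)/10.96 + (3.981 − 1)/4.178 = 2.208
NF = 10 log₁₀(2.208) = 3.44 dB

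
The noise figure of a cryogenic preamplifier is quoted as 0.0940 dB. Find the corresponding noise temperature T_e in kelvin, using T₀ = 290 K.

F = 10^(0.0940/10) = 1.02188
T_e = (F − 1)·T₀ = (1.02188 − 1) × 290 = 6.35 K

6.35 K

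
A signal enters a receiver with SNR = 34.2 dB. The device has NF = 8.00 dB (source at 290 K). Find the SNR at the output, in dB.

26.20 dB

By definition F = SNR_in/SNR_out, so in dB: SNR_out = SNR_in − NF
SNR_out = 34.2 − 8.00 = 26.20 dB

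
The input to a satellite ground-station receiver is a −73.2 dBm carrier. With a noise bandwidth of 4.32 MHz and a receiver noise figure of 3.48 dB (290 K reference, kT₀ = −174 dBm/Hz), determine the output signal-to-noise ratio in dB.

Noise floor: N = −174 + 10 log₁₀(B) + NF
10 log₁₀(4.32×10⁶) = 66.35 dB
N = −174 + 66.35 + 3.48 = −104.17 dBm
SNR = P_sig − N = −73.2 − (−104.17) = 30.97 dB → 31.0 dB

31.0 dB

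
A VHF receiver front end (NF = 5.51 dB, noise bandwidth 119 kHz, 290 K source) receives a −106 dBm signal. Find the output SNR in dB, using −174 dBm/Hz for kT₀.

11.7 dB

Noise floor: N = −174 + 10 log₁₀(B) + NF
10 log₁₀(1.19×10⁵) = 50.76 dB
N = −174 + 50.76 + 5.51 = −117.73 dBm
SNR = P_sig − N = −106 − (−117.73) = 11.73 dB → 11.7 dB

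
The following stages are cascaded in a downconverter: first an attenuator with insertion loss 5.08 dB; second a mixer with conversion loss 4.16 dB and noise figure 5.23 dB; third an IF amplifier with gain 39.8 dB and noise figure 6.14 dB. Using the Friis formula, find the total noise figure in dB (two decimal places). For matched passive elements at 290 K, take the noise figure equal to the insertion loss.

15.67 dB

Convert to linear (a loss of L dB is a gain of −L dB): F_i = 10^(NF_i/10), G_i = 10^(G_i,dB/10)
  Stage 1: F_1 = 10^(5.08/10) = 3.221, G_1 = 10^(−5.08/10) = 0.3105
  Stage 2: F_2 = 10^(5.23/10) = 3.334, G_2 = 10^(−4.16/10) = 0.3837
  Stage 3: F_3 = 10^(6.14/10) = 4.111, G_3 = 10^(39.8/10) = 9550
Friis cascade:
  F = 3.221 + (3.334 − 1)/0.3105 + (4.111 − 1)/0.1191 = 36.86
NF = 10 log₁₀(36.86) = 15.67 dB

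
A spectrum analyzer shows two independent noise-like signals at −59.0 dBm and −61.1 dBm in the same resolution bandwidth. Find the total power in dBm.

Convert to linear, add, convert back:
P₁ = 1.26×10⁻⁹ W, P₂ = 7.76×10⁻¹⁰ W
P_tot = 2.04×10⁻⁹ W → 10 log₁₀(P_tot / 10⁻³) = −56.9 dBm

−56.9 dBm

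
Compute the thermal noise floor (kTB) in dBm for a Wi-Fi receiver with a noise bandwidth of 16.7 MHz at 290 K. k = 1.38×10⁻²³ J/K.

−101.8 dBm

P_n = kTB = 1.38×10⁻²³ × 290 × 1.67×10⁷ = 6.68×10⁻¹⁴ W
In dBm: 10 log₁₀(6.68×10⁻¹⁴ / 10⁻³) = −101.8 dBm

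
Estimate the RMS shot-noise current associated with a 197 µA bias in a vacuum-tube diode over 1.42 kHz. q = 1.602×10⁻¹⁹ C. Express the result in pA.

I_n = √(2qI·B)
2qI·B = 2 × 1.602×10⁻¹⁹ × 1.97×10⁻⁴ × 1.42×10³ = 8.96×10⁻²⁰ A²
I_n = √(8.96×10⁻²⁰) = 2.99×10⁻¹⁰ A = 299 pA

299 pA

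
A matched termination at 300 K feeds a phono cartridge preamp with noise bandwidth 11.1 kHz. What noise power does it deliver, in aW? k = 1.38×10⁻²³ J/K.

46.0 aW

P_n = kTB = 1.38×10⁻²³ × 300 × 1.11×10⁴ = 4.60×10⁻¹⁷ W = 46.0 aW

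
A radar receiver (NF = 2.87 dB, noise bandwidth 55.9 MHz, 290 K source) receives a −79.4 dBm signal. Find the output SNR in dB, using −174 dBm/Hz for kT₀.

Noise floor: N = −174 + 10 log₁₀(B) + NF
10 log₁₀(5.59×10⁷) = 77.47 dB
N = −174 + 77.47 + 2.87 = −93.66 dBm
SNR = P_sig − N = −79.4 − (−93.66) = 14.26 dB → 14.3 dB

14.3 dB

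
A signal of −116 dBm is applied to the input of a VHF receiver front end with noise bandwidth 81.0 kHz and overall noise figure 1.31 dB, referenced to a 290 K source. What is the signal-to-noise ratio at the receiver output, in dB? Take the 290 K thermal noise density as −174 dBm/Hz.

7.6 dB

Noise floor: N = −174 + 10 log₁₀(B) + NF
10 log₁₀(8.10×10⁴) = 49.08 dB
N = −174 + 49.08 + 1.31 = −123.61 dBm
SNR = P_sig − N = −116 − (−123.61) = 7.61 dB → 7.6 dB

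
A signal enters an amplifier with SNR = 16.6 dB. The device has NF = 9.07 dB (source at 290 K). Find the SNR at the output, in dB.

7.53 dB

By definition F = SNR_in/SNR_out, so in dB: SNR_out = SNR_in − NF
SNR_out = 16.6 − 9.07 = 7.53 dB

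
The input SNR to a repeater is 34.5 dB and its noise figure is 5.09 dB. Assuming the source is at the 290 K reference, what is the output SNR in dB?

By definition F = SNR_in/SNR_out, so in dB: SNR_out = SNR_in − NF
SNR_out = 34.5 − 5.09 = 29.41 dB

29.41 dB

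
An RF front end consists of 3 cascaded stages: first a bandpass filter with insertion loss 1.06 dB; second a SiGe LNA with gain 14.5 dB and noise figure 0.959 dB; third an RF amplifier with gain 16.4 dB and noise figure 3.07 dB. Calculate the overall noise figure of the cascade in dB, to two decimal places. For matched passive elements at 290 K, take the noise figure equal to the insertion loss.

2.14 dB

Convert to linear (a loss of L dB is a gain of −L dB): F_i = 10^(NF_i/10), G_i = 10^(G_i,dB/10)
  Stage 1: F_1 = 10^(1.06/10) = 1.276, G_1 = 10^(−1.06/10) = 0.7834
  Stage 2: F_2 = 10^(0.959/10) = 1.247, G_2 = 10^(14.5/10) = 28.18
  Stage 3: F_3 = 10^(3.07/10) = 2.028, G_3 = 10^(16.4/10) = 43.65
Friis cascade:
  F = 1.276 + (1.247 − 1)/0.7834 + (2.028 − 1)/22.08 = 1.638
NF = 10 log₁₀(1.638) = 2.14 dB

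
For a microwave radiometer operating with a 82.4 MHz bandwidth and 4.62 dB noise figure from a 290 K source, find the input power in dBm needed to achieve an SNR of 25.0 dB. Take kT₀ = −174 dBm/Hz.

Sensitivity = −174 + 10 log₁₀(B) + NF + SNR_min
= −174 + 79.16 + 4.62 + 25.0
= −65.22 dBm → −65.2 dBm

−65.2 dBm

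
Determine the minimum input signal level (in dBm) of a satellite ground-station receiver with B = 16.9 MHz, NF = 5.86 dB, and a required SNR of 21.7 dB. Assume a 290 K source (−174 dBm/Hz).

−74.2 dBm

Sensitivity = −174 + 10 log₁₀(B) + NF + SNR_min
= −174 + 72.28 + 5.86 + 21.7
= −74.16 dBm → −74.2 dBm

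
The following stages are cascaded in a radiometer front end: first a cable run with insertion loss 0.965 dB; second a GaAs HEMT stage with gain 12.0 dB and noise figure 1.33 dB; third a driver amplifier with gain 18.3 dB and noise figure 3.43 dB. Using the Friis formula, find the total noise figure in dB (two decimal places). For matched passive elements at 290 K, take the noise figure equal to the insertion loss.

Convert to linear (a loss of L dB is a gain of −L dB): F_i = 10^(NF_i/10), G_i = 10^(G_i,dB/10)
  Stage 1: F_1 = 10^(0.965/10) = 1.249, G_1 = 10^(−0.965/10) = 0.8008
  Stage 2: F_2 = 10^(1.33/10) = 1.358, G_2 = 10^(12.0/10) = 15.85
  Stage 3: F_3 = 10^(3.43/10) = 2.203, G_3 = 10^(18.3/10) = 67.61
Friis cascade:
  F = 1.249 + (1.358 − 1)/0.8008 + (2.203 − 1)/12.69 = 1.791
NF = 10 log₁₀(1.791) = 2.53 dB

2.53 dB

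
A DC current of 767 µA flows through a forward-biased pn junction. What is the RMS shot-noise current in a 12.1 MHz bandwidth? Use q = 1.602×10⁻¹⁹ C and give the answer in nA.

I_n = √(2qI·B)
2qI·B = 2 × 1.602×10⁻¹⁹ × 7.67×10⁻⁴ × 1.21×10⁷ = 2.97×10⁻¹⁵ A²
I_n = √(2.97×10⁻¹⁵) = 5.45×10⁻⁸ A = 54.5 nA

54.5 nA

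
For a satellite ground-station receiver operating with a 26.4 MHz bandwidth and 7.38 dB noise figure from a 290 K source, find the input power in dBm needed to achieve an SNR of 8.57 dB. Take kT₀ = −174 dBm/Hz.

−83.8 dBm

Sensitivity = −174 + 10 log₁₀(B) + NF + SNR_min
= −174 + 74.22 + 7.38 + 8.57
= −83.83 dBm → −83.8 dBm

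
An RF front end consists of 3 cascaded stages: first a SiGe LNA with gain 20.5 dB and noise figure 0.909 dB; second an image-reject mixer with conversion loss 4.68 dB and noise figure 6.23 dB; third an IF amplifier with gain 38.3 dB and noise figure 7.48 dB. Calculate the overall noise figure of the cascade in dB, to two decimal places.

1.40 dB

Convert to linear (a loss of L dB is a gain of −L dB): F_i = 10^(NF_i/10), G_i = 10^(G_i,dB/10)
  Stage 1: F_1 = 10^(0.909/10) = 1.233, G_1 = 10^(20.5/10) = 112.2
  Stage 2: F_2 = 10^(6.23/10) = 4.198, G_2 = 10^(−4.68/10) = 0.3404
  Stage 3: F_3 = 10^(7.48/10) = 5.598, G_3 = 10^(38.3/10) = 6761
Friis cascade:
  F = 1.233 + (4.198 − 1)/112.2 + (5.598 − 1)/38.19 = 1.382
NF = 10 log₁₀(1.382) = 1.40 dB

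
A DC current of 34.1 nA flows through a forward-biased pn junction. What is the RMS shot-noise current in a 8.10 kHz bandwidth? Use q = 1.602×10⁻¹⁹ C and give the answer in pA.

I_n = √(2qI·B)
2qI·B = 2 × 1.602×10⁻¹⁹ × 3.41×10⁻⁸ × 8.10×10³ = 8.85×10⁻²³ A²
I_n = √(8.85×10⁻²³) = 9.41×10⁻¹² A = 9.41 pA

9.41 pA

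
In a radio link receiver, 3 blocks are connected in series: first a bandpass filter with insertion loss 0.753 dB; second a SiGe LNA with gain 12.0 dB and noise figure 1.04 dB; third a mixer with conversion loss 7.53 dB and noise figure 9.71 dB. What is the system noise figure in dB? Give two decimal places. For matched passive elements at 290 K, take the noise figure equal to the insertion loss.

Convert to linear (a loss of L dB is a gain of −L dB): F_i = 10^(NF_i/10), G_i = 10^(G_i,dB/10)
  Stage 1: F_1 = 10^(0.753/10) = 1.189, G_1 = 10^(−0.753/10) = 0.8408
  Stage 2: F_2 = 10^(1.04/10) = 1.271, G_2 = 10^(12.0/10) = 15.85
  Stage 3: F_3 = 10^(9.71/10) = 9.354, G_3 = 10^(−7.53/10) = 0.1766
Friis cascade:
  F = 1.189 + (1.271 − 1)/0.8408 + (9.354 − 1)/13.33 = 2.138
NF = 10 log₁₀(2.138) = 3.30 dB

3.30 dB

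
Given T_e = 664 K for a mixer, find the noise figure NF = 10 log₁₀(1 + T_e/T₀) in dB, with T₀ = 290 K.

F = 1 + T_e/T₀ = 1 + 664/290 = 3.28966
NF = 10 log₁₀(3.28966) = 5.17 dB

5.17 dB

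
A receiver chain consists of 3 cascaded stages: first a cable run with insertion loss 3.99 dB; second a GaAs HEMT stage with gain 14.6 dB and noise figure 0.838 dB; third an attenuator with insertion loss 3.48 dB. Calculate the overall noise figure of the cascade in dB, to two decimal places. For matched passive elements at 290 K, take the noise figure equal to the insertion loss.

4.98 dB

Convert to linear (a loss of L dB is a gain of −L dB): F_i = 10^(NF_i/10), G_i = 10^(G_i,dB/10)
  Stage 1: F_1 = 10^(3.99/10) = 2.506, G_1 = 10^(−3.99/10) = 0.3990
  Stage 2: F_2 = 10^(0.838/10) = 1.213, G_2 = 10^(14.6/10) = 28.84
  Stage 3: F_3 = 10^(3.48/10) = 2.228, G_3 = 10^(−3.48/10) = 0.4487
Friis cascade:
  F = 2.506 + (1.213 − 1)/0.3990 + (2.228 − 1)/11.51 = 3.146
NF = 10 log₁₀(3.146) = 4.98 dB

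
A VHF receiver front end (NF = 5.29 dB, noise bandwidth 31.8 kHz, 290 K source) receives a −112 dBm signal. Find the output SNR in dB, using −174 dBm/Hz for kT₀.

Noise floor: N = −174 + 10 log₁₀(B) + NF
10 log₁₀(3.18×10⁴) = 45.02 dB
N = −174 + 45.02 + 5.29 = −123.69 dBm
SNR = P_sig − N = −112 − (−123.69) = 11.69 dB → 11.7 dB

11.7 dB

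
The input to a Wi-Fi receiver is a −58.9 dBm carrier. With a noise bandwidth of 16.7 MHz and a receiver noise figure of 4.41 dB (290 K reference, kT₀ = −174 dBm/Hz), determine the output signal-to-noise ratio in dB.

38.5 dB

Noise floor: N = −174 + 10 log₁₀(B) + NF
10 log₁₀(1.67×10⁷) = 72.23 dB
N = −174 + 72.23 + 4.41 = −97.36 dBm
SNR = P_sig − N = −58.9 − (−97.36) = 38.46 dB → 38.5 dB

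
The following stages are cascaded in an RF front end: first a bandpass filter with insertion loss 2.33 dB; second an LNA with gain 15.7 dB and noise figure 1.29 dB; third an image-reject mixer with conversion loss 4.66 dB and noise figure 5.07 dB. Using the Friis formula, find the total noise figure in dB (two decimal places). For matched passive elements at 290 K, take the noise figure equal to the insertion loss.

Convert to linear (a loss of L dB is a gain of −L dB): F_i = 10^(NF_i/10), G_i = 10^(G_i,dB/10)
  Stage 1: F_1 = 10^(2.33/10) = 1.710, G_1 = 10^(−2.33/10) = 0.5848
  Stage 2: F_2 = 10^(1.29/10) = 1.346, G_2 = 10^(15.7/10) = 37.15
  Stage 3: F_3 = 10^(5.07/10) = 3.214, G_3 = 10^(−4.66/10) = 0.3420
Friis cascade:
  F = 1.710 + (1.346 − 1)/0.5848 + (3.214 − 1)/21.73 = 2.403
NF = 10 log₁₀(2.403) = 3.81 dB

3.81 dB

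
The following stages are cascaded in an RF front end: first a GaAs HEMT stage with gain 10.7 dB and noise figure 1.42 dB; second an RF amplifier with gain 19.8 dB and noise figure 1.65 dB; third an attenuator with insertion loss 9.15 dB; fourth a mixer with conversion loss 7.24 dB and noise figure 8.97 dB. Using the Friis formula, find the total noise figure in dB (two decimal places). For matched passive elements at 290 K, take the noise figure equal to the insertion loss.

Convert to linear (a loss of L dB is a gain of −L dB): F_i = 10^(NF_i/10), G_i = 10^(G_i,dB/10)
  Stage 1: F_1 = 10^(1.42/10) = 1.387, G_1 = 10^(10.7/10) = 11.75
  Stage 2: F_2 = 10^(1.65/10) = 1.462, G_2 = 10^(19.8/10) = 95.50
  Stage 3: F_3 = 10^(9.15/10) = 8.222, G_3 = 10^(−9.15/10) = 0.1216
  Stage 4: F_4 = 10^(8.97/10) = 7.889, G_4 = 10^(−7.24/10) = 0.1888
Friis cascade:
  F = 1.387 + (1.462 − 1)/11.75 + (8.222 − 1)/1122 + (7.889 − 1)/136.5 = 1.483
NF = 10 log₁₀(1.483) = 1.71 dB

1.71 dB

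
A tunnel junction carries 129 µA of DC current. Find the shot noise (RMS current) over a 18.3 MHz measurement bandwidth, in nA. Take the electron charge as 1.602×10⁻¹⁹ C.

27.5 nA

I_n = √(2qI·B)
2qI·B = 2 × 1.602×10⁻¹⁹ × 1.29×10⁻⁴ × 1.83×10⁷ = 7.56×10⁻¹⁶ A²
I_n = √(7.56×10⁻¹⁶) = 2.75×10⁻⁸ A = 27.5 nA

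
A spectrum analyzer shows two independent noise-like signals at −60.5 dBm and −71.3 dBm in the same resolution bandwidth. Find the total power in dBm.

−60.2 dBm

Convert to linear, add, convert back:
P₁ = 8.91×10⁻¹⁰ W, P₂ = 7.41×10⁻¹¹ W
P_tot = 9.65×10⁻¹⁰ W → 10 log₁₀(P_tot / 10⁻³) = −60.2 dBm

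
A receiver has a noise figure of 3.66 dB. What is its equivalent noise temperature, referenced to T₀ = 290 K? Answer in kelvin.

F = 10^(3.66/10) = 2.32274
T_e = (F − 1)·T₀ = (2.32274 − 1) × 290 = 384 K

384 K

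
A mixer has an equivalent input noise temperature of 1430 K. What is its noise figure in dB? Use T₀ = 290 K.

F = 1 + T_e/T₀ = 1 + 1430/290 = 5.93103
NF = 10 log₁₀(5.93103) = 7.73 dB

7.73 dB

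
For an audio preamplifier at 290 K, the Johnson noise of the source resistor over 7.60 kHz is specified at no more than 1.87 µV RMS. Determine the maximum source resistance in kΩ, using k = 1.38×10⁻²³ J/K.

Johnson–Nyquist: V_n = √(4kTRB) ⇒ R = V_n² / (4kTB)
4kTB = 4 × 1.38×10⁻²³ × 290 × 7.60×10³ = 1.22×10⁻¹⁶
R = (1.87×10⁻⁶)² / 1.22×10⁻¹⁶ = 2.87×10⁴ Ω = 28.7 kΩ

28.7 kΩ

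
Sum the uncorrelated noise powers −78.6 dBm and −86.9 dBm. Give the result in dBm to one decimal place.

−78.0 dBm

Convert to linear, add, convert back:
P₁ = 1.38×10⁻¹¹ W, P₂ = 2.04×10⁻¹² W
P_tot = 1.58×10⁻¹¹ W → 10 log₁₀(P_tot / 10⁻³) = −78.0 dBm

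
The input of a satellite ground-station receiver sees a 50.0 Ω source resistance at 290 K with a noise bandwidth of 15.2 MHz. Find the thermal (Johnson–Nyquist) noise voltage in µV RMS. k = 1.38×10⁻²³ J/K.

3.49 µV

V_n = √(4kTRB)
4kTRB = 4 × 1.38×10⁻²³ × 290 × 5.00×10¹ × 1.52×10⁷ = 1.22×10⁻¹¹ V²
V_n = √(1.22×10⁻¹¹) = 3.49×10⁻⁶ V = 3.49 µV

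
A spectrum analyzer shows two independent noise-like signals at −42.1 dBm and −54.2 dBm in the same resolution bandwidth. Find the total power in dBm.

−41.8 dBm

Convert to linear, add, convert back:
P₁ = 6.17×10⁻⁸ W, P₂ = 3.80×10⁻⁹ W
P_tot = 6.55×10⁻⁸ W → 10 log₁₀(P_tot / 10⁻³) = −41.8 dBm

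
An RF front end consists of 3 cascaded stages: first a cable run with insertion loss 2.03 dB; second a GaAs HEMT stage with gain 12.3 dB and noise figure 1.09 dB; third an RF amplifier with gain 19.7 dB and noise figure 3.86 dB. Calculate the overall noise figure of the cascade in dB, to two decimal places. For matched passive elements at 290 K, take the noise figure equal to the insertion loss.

Convert to linear (a loss of L dB is a gain of −L dB): F_i = 10^(NF_i/10), G_i = 10^(G_i,dB/10)
  Stage 1: F_1 = 10^(2.03/10) = 1.596, G_1 = 10^(−2.03/10) = 0.6266
  Stage 2: F_2 = 10^(1.09/10) = 1.285, G_2 = 10^(12.3/10) = 16.98
  Stage 3: F_3 = 10^(3.86/10) = 2.432, G_3 = 10^(19.7/10) = 93.33
Friis cascade:
  F = 1.596 + (1.285 − 1)/0.6266 + (2.432 − 1)/10.64 = 2.186
NF = 10 log₁₀(2.186) = 3.40 dB

3.40 dB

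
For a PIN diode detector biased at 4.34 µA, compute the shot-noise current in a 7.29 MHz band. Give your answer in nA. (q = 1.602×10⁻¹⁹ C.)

3.18 nA

I_n = √(2qI·B)
2qI·B = 2 × 1.602×10⁻¹⁹ × 4.34×10⁻⁶ × 7.29×10⁶ = 1.01×10⁻¹⁷ A²
I_n = √(1.01×10⁻¹⁷) = 3.18×10⁻⁹ A = 3.18 nA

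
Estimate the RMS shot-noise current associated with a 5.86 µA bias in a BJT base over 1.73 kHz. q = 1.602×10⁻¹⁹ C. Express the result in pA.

I_n = √(2qI·B)
2qI·B = 2 × 1.602×10⁻¹⁹ × 5.86×10⁻⁶ × 1.73×10³ = 3.25×10⁻²¹ A²
I_n = √(3.25×10⁻²¹) = 5.70×10⁻¹¹ A = 57.0 pA

57.0 pA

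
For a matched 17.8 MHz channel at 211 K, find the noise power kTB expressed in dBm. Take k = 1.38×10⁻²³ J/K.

P_n = kTB = 1.38×10⁻²³ × 211 × 1.78×10⁷ = 5.18×10⁻¹⁴ W
In dBm: 10 log₁₀(5.18×10⁻¹⁴ / 10⁻³) = −102.9 dBm

−102.9 dBm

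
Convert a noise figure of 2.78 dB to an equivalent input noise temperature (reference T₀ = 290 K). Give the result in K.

260 K

F = 10^(2.78/10) = 1.89671
T_e = (F − 1)·T₀ = (1.89671 − 1) × 290 = 260 K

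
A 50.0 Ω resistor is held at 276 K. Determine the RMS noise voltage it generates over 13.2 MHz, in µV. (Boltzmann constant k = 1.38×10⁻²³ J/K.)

3.17 µV

V_n = √(4kTRB)
4kTRB = 4 × 1.38×10⁻²³ × 276 × 5.00×10¹ × 1.32×10⁷ = 1.01×10⁻¹¹ V²
V_n = √(1.01×10⁻¹¹) = 3.17×10⁻⁶ V = 3.17 µV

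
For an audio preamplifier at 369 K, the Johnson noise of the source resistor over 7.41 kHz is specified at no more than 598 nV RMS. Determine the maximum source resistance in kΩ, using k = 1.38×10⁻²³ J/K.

Johnson–Nyquist: V_n = √(4kTRB) ⇒ R = V_n² / (4kTB)
4kTB = 4 × 1.38×10⁻²³ × 369 × 7.41×10³ = 1.51×10⁻¹⁶
R = (5.98×10⁻⁷)² / 1.51×10⁻¹⁶ = 2.37×10³ Ω = 2.37 kΩ

2.37 kΩ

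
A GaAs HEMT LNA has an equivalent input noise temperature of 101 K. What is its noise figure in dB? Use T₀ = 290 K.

F = 1 + T_e/T₀ = 1 + 101/290 = 1.34828
NF = 10 log₁₀(1.34828) = 1.30 dB

1.30 dB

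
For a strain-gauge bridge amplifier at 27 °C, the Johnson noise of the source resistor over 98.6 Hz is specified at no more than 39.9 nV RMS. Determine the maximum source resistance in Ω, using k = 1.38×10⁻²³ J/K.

T = 27 °C + 273.15 = 300.15 K
Johnson–Nyquist: V_n = √(4kTRB) ⇒ R = V_n² / (4kTB)
4kTB = 4 × 1.38×10⁻²³ × 300.15 × 9.86×10¹ = 1.63×10⁻¹⁸
R = (3.99×10⁻⁸)² / 1.63×10⁻¹⁸ = 9.75×10² Ω = 975 Ω

975 Ω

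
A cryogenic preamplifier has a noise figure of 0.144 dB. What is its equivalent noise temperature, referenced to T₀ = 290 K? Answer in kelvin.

F = 10^(0.144/10) = 1.03371
T_e = (F − 1)·T₀ = (1.03371 − 1) × 290 = 9.78 K

9.78 K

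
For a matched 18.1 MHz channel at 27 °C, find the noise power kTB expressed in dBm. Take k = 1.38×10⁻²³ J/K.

−101.3 dBm

T = 27 °C + 273.15 = 300.15 K
P_n = kTB = 1.38×10⁻²³ × 300.15 × 1.81×10⁷ = 7.50×10⁻¹⁴ W
In dBm: 10 log₁₀(7.50×10⁻¹⁴ / 10⁻³) = −101.3 dBm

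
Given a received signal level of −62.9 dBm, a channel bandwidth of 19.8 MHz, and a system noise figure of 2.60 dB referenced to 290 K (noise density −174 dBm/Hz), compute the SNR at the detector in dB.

35.5 dB

Noise floor: N = −174 + 10 log₁₀(B) + NF
10 log₁₀(1.98×10⁷) = 72.97 dB
N = −174 + 72.97 + 2.60 = −98.43 dBm
SNR = P_sig − N = −62.9 − (−98.43) = 35.53 dB → 35.5 dB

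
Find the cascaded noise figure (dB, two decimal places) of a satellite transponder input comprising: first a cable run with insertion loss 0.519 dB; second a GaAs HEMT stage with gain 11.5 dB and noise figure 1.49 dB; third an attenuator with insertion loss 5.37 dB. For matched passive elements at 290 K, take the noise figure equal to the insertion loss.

Convert to linear (a loss of L dB is a gain of −L dB): F_i = 10^(NF_i/10), G_i = 10^(G_i,dB/10)
  Stage 1: F_1 = 10^(0.519/10) = 1.127, G_1 = 10^(−0.519/10) = 0.8874
  Stage 2: F_2 = 10^(1.49/10) = 1.409, G_2 = 10^(11.5/10) = 14.13
  Stage 3: F_3 = 10^(5.37/10) = 3.443, G_3 = 10^(−5.37/10) = 0.2904
Friis cascade:
  F = 1.127 + (1.409 − 1)/0.8874 + (3.443 − 1)/12.53 = 1.783
NF = 10 log₁₀(1.783) = 2.51 dB

2.51 dB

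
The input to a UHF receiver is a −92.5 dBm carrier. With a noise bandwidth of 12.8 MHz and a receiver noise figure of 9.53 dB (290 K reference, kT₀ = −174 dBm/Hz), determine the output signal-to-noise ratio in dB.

Noise floor: N = −174 + 10 log₁₀(B) + NF
10 log₁₀(1.28×10⁷) = 71.07 dB
N = −174 + 71.07 + 9.53 = −93.40 dBm
SNR = P_sig − N = −92.5 − (−93.40) = 0.90 dB → 0.9 dB

0.9 dB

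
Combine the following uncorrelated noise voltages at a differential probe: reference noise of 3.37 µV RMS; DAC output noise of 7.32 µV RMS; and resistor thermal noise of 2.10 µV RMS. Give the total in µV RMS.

8.33 µV

Uncorrelated sources add in power (mean-square): V_tot = √(ΣV_i²)
V_tot = √[(3.37×10⁻⁶)² + (7.32×10⁻⁶)² + (2.10×10⁻⁶)²] = 8.33×10⁻⁶ V = 8.33 µV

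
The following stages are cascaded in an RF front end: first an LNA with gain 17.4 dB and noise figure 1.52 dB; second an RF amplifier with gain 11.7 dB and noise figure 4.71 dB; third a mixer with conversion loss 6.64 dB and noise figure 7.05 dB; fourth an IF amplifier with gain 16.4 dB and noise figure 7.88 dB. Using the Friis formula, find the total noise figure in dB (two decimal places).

Convert to linear (a loss of L dB is a gain of −L dB): F_i = 10^(NF_i/10), G_i = 10^(G_i,dB/10)
  Stage 1: F_1 = 10^(1.52/10) = 1.419, G_1 = 10^(17.4/10) = 54.95
  Stage 2: F_2 = 10^(4.71/10) = 2.958, G_2 = 10^(11.7/10) = 14.79
  Stage 3: F_3 = 10^(7.05/10) = 5.070, G_3 = 10^(−6.64/10) = 0.2168
  Stage 4: F_4 = 10^(7.88/10) = 6.138, G_4 = 10^(16.4/10) = 43.65
Friis cascade:
  F = 1.419 + (2.958 − 1)/54.95 + (5.070 − 1)/812.8 + (6.138 − 1)/176.2 = 1.489
NF = 10 log₁₀(1.489) = 1.73 dB

1.73 dB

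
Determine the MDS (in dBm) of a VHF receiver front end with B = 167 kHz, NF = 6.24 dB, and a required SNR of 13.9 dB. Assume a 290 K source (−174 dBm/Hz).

Sensitivity = −174 + 10 log₁₀(B) + NF + SNR_min
= −174 + 52.23 + 6.24 + 13.9
= −101.63 dBm → −101.6 dBm

−101.6 dBm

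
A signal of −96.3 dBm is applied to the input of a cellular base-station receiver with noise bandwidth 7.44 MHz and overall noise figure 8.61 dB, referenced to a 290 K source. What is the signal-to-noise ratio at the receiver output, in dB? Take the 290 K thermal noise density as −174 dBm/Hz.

0.4 dB

Noise floor: N = −174 + 10 log₁₀(B) + NF
10 log₁₀(7.44×10⁶) = 68.72 dB
N = −174 + 68.72 + 8.61 = −96.67 dBm
SNR = P_sig − N = −96.3 − (−96.67) = 0.37 dB → 0.4 dB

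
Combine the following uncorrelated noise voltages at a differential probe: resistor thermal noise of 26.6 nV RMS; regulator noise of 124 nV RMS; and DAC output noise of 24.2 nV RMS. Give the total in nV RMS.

129 nV

Uncorrelated sources add in power (mean-square): V_tot = √(ΣV_i²)
V_tot = √[(2.66×10⁻⁸)² + (1.24×10⁻⁷)² + (2.42×10⁻⁸)²] = 1.29×10⁻⁷ V = 129 nV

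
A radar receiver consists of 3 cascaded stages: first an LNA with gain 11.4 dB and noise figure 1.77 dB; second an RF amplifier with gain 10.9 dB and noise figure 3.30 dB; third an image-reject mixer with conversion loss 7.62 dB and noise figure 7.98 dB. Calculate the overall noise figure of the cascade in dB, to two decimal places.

2.09 dB

Convert to linear (a loss of L dB is a gain of −L dB): F_i = 10^(NF_i/10), G_i = 10^(G_i,dB/10)
  Stage 1: F_1 = 10^(1.77/10) = 1.503, G_1 = 10^(11.4/10) = 13.80
  Stage 2: F_2 = 10^(3.30/10) = 2.138, G_2 = 10^(10.9/10) = 12.30
  Stage 3: F_3 = 10^(7.98/10) = 6.281, G_3 = 10^(−7.62/10) = 0.1730
Friis cascade:
  F = 1.503 + (2.138 − 1)/13.80 + (6.281 − 1)/169.8 = 1.617
NF = 10 log₁₀(1.617) = 2.09 dB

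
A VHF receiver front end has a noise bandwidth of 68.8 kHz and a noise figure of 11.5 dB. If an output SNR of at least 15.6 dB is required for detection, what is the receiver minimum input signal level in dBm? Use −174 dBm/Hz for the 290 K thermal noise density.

Sensitivity = −174 + 10 log₁₀(B) + NF + SNR_min
= −174 + 48.38 + 11.5 + 15.6
= −98.52 dBm → −98.5 dBm

−98.5 dBm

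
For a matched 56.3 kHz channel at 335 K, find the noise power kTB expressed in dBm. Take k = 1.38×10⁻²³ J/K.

P_n = kTB = 1.38×10⁻²³ × 335 × 5.63×10⁴ = 2.60×10⁻¹⁶ W
In dBm: 10 log₁₀(2.60×10⁻¹⁶ / 10⁻³) = −125.8 dBm

−125.8 dBm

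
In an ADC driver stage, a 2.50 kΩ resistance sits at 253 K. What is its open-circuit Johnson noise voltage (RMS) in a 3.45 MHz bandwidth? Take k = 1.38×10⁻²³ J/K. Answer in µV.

11.0 µV

V_n = √(4kTRB)
4kTRB = 4 × 1.38×10⁻²³ × 253 × 2.50×10³ × 3.45×10⁶ = 1.20×10⁻¹⁰ V²
V_n = √(1.20×10⁻¹⁰) = 1.10×10⁻⁵ V = 11.0 µV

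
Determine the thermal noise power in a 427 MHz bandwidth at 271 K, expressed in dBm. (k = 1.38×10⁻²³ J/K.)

−88.0 dBm

P_n = kTB = 1.38×10⁻²³ × 271 × 4.27×10⁸ = 1.60×10⁻¹² W
In dBm: 10 log₁₀(1.60×10⁻¹² / 10⁻³) = −88.0 dBm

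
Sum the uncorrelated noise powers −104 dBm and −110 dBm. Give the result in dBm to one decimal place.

Convert to linear, add, convert back:
P₁ = 3.98×10⁻¹⁴ W, P₂ = 1.00×10⁻¹⁴ W
P_tot = 4.98×10⁻¹⁴ W → 10 log₁₀(P_tot / 10⁻³) = −103.0 dBm

−103.0 dBm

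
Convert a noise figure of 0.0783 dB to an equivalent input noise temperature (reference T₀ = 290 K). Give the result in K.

F = 10^(0.0783/10) = 1.01819
T_e = (F − 1)·T₀ = (1.01819 − 1) × 290 = 5.28 K

5.28 K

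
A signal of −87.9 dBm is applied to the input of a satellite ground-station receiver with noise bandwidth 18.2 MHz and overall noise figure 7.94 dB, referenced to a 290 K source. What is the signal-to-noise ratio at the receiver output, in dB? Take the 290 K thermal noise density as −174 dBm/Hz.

Noise floor: N = −174 + 10 log₁₀(B) + NF
10 log₁₀(1.82×10⁷) = 72.6 dB
N = −174 + 72.6 + 7.94 = −93.46 dBm
SNR = P_sig − N = −87.9 − (−93.46) = 5.56 dB → 5.6 dB

5.6 dB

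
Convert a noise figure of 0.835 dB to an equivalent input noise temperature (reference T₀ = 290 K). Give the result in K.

F = 10^(0.835/10) = 1.21199
T_e = (F − 1)·T₀ = (1.21199 − 1) × 290 = 61.5 K

61.5 K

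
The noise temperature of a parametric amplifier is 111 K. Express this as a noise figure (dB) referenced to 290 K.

1.41 dB

F = 1 + T_e/T₀ = 1 + 111/290 = 1.38276
NF = 10 log₁₀(1.38276) = 1.41 dB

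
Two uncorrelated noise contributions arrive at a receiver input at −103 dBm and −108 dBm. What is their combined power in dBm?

−101.8 dBm

Convert to linear, add, convert back:
P₁ = 5.01×10⁻¹⁴ W, P₂ = 1.58×10⁻¹⁴ W
P_tot = 6.60×10⁻¹⁴ W → 10 log₁₀(P_tot / 10⁻³) = −101.8 dBm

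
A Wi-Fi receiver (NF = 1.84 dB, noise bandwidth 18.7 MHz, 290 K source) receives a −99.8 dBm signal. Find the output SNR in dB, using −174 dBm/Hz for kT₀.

Noise floor: N = −174 + 10 log₁₀(B) + NF
10 log₁₀(1.87×10⁷) = 72.72 dB
N = −174 + 72.72 + 1.84 = −99.44 dBm
SNR = P_sig − N = −99.8 − (−99.44) = −0.36 dB → −0.4 dB

−0.4 dB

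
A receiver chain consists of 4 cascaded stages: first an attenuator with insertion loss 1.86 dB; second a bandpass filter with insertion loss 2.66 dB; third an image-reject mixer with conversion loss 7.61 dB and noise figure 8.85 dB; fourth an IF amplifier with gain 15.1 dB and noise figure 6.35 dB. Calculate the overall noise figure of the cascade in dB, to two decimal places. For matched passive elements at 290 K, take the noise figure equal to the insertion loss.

18.80 dB

Convert to linear (a loss of L dB is a gain of −L dB): F_i = 10^(NF_i/10), G_i = 10^(G_i,dB/10)
  Stage 1: F_1 = 10^(1.86/10) = 1.535, G_1 = 10^(−1.86/10) = 0.6516
  Stage 2: F_2 = 10^(2.66/10) = 1.845, G_2 = 10^(−2.66/10) = 0.5420
  Stage 3: F_3 = 10^(8.85/10) = 7.674, G_3 = 10^(−7.61/10) = 0.1734
  Stage 4: F_4 = 10^(6.35/10) = 4.315, G_4 = 10^(15.1/10) = 32.36
Friis cascade:
  F = 1.535 + (1.845 − 1)/0.6516 + (7.674 − 1)/0.3532 + (4.315 − 1)/0.06124 = 75.87
NF = 10 log₁₀(75.87) = 18.80 dB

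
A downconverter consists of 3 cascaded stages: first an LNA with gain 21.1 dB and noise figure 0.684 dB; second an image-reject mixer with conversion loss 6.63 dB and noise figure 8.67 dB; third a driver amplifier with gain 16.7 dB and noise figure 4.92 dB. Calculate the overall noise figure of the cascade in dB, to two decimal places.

1.12 dB

Convert to linear (a loss of L dB is a gain of −L dB): F_i = 10^(NF_i/10), G_i = 10^(G_i,dB/10)
  Stage 1: F_1 = 10^(0.684/10) = 1.171, G_1 = 10^(21.1/10) = 128.8
  Stage 2: F_2 = 10^(8.67/10) = 7.362, G_2 = 10^(−6.63/10) = 0.2173
  Stage 3: F_3 = 10^(4.92/10) = 3.105, G_3 = 10^(16.7/10) = 46.77
Friis cascade:
  F = 1.171 + (7.362 − 1)/128.8 + (3.105 − 1)/27.99 = 1.295
NF = 10 log₁₀(1.295) = 1.12 dB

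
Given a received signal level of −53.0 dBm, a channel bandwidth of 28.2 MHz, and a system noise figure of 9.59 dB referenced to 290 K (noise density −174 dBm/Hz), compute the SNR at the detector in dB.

Noise floor: N = −174 + 10 log₁₀(B) + NF
10 log₁₀(2.82×10⁷) = 74.5 dB
N = −174 + 74.5 + 9.59 = −89.91 dBm
SNR = P_sig − N = −53.0 − (−89.91) = 36.91 dB → 36.9 dB

36.9 dB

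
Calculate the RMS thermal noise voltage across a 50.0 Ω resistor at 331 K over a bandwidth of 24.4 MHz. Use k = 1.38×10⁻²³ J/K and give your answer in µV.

4.72 µV

V_n = √(4kTRB)
4kTRB = 4 × 1.38×10⁻²³ × 331 × 5.00×10¹ × 2.44×10⁷ = 2.23×10⁻¹¹ V²
V_n = √(2.23×10⁻¹¹) = 4.72×10⁻⁶ V = 4.72 µV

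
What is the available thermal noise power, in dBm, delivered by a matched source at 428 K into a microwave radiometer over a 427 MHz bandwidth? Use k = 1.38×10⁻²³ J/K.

P_n = kTB = 1.38×10⁻²³ × 428 × 4.27×10⁸ = 2.52×10⁻¹² W
In dBm: 10 log₁₀(2.52×10⁻¹² / 10⁻³) = −86.0 dBm

−86.0 dBm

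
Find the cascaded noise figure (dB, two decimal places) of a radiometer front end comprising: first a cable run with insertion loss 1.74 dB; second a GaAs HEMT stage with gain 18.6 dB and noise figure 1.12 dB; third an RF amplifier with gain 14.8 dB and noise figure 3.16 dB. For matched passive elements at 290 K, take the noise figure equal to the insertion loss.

Convert to linear (a loss of L dB is a gain of −L dB): F_i = 10^(NF_i/10), G_i = 10^(G_i,dB/10)
  Stage 1: F_1 = 10^(1.74/10) = 1.493, G_1 = 10^(−1.74/10) = 0.6699
  Stage 2: F_2 = 10^(1.12/10) = 1.294, G_2 = 10^(18.6/10) = 72.44
  Stage 3: F_3 = 10^(3.16/10) = 2.070, G_3 = 10^(14.8/10) = 30.20
Friis cascade:
  F = 1.493 + (1.294 − 1)/0.6699 + (2.070 − 1)/48.53 = 1.954
NF = 10 log₁₀(1.954) = 2.91 dB

2.91 dB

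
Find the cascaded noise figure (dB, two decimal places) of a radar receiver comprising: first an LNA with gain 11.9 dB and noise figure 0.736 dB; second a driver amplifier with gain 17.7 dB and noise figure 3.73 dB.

1.05 dB

Convert to linear (a loss of L dB is a gain of −L dB): F_i = 10^(NF_i/10), G_i = 10^(G_i,dB/10)
  Stage 1: F_1 = 10^(0.736/10) = 1.185, G_1 = 10^(11.9/10) = 15.49
  Stage 2: F_2 = 10^(3.73/10) = 2.360, G_2 = 10^(17.7/10) = 58.88
Friis cascade:
  F = 1.185 + (2.360 − 1)/15.49 = 1.273
NF = 10 log₁₀(1.273) = 1.05 dB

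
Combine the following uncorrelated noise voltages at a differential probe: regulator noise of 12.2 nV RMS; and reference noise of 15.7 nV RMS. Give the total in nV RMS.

19.9 nV

Uncorrelated sources add in power (mean-square): V_tot = √(ΣV_i²)
V_tot = √[(1.22×10⁻⁸)² + (1.57×10⁻⁸)²] = 1.99×10⁻⁸ V = 19.9 nV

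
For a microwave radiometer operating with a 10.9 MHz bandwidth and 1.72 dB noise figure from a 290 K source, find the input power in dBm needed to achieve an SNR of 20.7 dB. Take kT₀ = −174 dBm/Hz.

Sensitivity = −174 + 10 log₁₀(B) + NF + SNR_min
= −174 + 70.37 + 1.72 + 20.7
= −81.21 dBm → −81.2 dBm

−81.2 dBm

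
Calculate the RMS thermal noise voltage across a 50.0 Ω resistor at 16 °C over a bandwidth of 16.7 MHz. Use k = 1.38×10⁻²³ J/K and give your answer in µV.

T = 16 °C + 273.15 = 289.15 K
V_n = √(4kTRB)
4kTRB = 4 × 1.38×10⁻²³ × 289.15 × 5.00×10¹ × 1.67×10⁷ = 1.33×10⁻¹¹ V²
V_n = √(1.33×10⁻¹¹) = 3.65×10⁻⁶ V = 3.65 µV

3.65 µV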